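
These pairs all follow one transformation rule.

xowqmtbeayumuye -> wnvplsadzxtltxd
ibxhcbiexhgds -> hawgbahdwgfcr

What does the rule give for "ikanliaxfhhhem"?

The pattern: shift every letter 1 place backward in the alphabet (wrapping around).
So "ikanliaxfhhhem" becomes "hjzmkhzwegggdl".

hjzmkhzwegggdl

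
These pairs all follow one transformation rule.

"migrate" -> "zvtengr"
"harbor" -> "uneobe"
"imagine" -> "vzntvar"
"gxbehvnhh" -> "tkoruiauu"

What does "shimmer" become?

The pattern: shift every letter 13 places forward in the alphabet (wrapping around) — i.e. ROT13.
"shimmer" → "fuvzzre".

fuvzzre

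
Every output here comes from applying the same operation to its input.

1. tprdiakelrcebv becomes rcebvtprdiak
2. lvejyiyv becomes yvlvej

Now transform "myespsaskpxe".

kpxemyesps

Looking at the pairs, the operation is to swap the front and back halves of the string, then delete the first 2 characters.
Applying both steps to "myespsaskpxe": "askpxemyesps", then "kpxemyesps".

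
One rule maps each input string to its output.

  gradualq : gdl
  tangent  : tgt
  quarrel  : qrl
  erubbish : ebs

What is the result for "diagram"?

dgm

Rule — keep one character in every 3, starting at position 1 (positions 1st, 4th, 7th, ...).
"diagram" → "dgm".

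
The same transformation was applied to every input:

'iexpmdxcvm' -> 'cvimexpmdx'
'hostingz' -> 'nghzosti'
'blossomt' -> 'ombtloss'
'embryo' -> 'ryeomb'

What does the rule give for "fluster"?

The pattern: swap the first and last characters, then move the last 3 characters to the front (rotate right by 3).
Applying both steps to "fluster": "rlustef", then "tefrlus".

tefrlus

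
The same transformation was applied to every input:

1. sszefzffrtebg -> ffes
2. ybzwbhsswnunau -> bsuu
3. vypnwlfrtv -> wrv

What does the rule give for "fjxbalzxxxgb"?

axgj

What's happening: move the first 2 characters to the end (rotate left by 2), then keep one character in every 3, starting at position 3 (positions 3rd, 6th, 9th, ...).
On "fjxbalzxxxgb": the first step gives "xbalzxxxgbfj", and the second then gives "axgj".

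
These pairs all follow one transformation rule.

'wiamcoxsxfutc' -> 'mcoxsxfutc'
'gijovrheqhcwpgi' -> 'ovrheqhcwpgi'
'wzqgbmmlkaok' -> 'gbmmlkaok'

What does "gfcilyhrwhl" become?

In each case the input is transformed by: delete the first 3 characters.
For "gfcilyhrwhl" the result is "ilyhrwhl".

ilyhrwhl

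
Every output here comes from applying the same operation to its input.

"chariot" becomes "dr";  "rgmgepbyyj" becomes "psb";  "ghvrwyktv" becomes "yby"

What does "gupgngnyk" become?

sjn

Each output is the input with this applied: keep one character in every 3, starting at position 3 (positions 3rd, 6th, 9th, ...), then shift every letter 3 places forward in the alphabet (wrapping around).
On "gupgngnyk": the first step gives "pgk", and the second then gives "sjn".
(Check on "rgmgepbyyj": → "mpy" → "psb" ✓)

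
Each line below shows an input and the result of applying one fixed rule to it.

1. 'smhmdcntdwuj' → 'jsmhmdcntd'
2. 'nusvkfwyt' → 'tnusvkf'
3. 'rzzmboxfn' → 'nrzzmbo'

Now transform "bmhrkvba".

abmhrk

The transformation: move the last 3 characters to the front (rotate right by 3), then delete the first 2 characters.
Applying both steps to "bmhrkvba": "vbabmhrk", then "abmhrk".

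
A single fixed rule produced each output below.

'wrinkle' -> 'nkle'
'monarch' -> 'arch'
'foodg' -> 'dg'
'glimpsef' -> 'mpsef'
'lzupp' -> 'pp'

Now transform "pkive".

In each case the input is transformed by: delete the first 3 characters.
"pkive" → "ve".

ve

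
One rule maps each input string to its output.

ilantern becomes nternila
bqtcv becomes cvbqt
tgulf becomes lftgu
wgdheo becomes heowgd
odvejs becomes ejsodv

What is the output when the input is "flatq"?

In each case the input is transformed by: move the first 3 characters to the end (rotate left by 3).
For "flatq" the result is "tqfla".

tqfla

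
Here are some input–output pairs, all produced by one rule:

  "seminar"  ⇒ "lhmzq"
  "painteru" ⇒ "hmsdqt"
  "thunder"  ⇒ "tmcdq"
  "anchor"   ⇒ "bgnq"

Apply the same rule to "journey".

Each output is the input with this applied: delete the first 2 characters, then shift every letter 1 place backward in the alphabet (wrapping around).
"journey" → "urney" → "tqmdx".

tqmdx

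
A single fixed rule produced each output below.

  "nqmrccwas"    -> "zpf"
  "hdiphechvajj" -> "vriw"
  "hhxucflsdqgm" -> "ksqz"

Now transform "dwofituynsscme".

bgap

Looking at the pairs, the operation is to keep one character in every 3, starting at position 3 (positions 3rd, 6th, 9th, ...), then shift every letter 13 places forward in the alphabet (wrapping around) — i.e. ROT13.
Doing the same to "dwofituynsscme": "bgap".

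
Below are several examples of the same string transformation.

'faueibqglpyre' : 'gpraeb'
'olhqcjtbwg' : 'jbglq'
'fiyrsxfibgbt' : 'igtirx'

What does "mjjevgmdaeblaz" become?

The transformation: keep every other character starting from the second (positions 2nd, 4th, 6th, ...), then move the last 3 characters to the front (rotate right by 3).
Applying both steps to "mjjevgmdaeblaz": "jegdelz", then "elzjegd".

elzjegd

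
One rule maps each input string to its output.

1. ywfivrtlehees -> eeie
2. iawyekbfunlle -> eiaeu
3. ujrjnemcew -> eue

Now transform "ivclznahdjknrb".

ia

The pattern: move the last 3 characters to the front (rotate right by 3), then keep only the vowels.
"ivclznahdjknrb" → "nrbivclznahdjk" → "ia".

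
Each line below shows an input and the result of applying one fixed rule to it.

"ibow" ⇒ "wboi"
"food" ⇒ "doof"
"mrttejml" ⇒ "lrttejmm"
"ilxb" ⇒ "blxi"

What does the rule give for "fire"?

eirf

In each case the input is transformed by: swap the first and last characters.
So "fire" becomes "eirf".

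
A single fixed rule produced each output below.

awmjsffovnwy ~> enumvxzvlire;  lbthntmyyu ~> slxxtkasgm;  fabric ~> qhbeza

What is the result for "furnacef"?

zbdeetqm

Rule — swap the front and back halves of the string, then shift every letter 1 place backward in the alphabet (wrapping around).
Applying that to "furnacef" gives "zbdeetqm".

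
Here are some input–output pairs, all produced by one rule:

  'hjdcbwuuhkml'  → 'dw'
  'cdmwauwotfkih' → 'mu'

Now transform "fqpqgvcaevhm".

pv

What's happening: keep one character in every 3, starting at position 3 (positions 3rd, 6th, 9th, ...), then keep only the first 2 characters.
Doing the same to "fqpqgvcaevhm": "pv".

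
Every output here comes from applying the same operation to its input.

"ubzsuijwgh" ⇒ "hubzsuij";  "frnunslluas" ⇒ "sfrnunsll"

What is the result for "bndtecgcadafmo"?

Rule — move the last character to the front, then delete the last 2 characters.
Starting from "bndtecgcadafmo": after the first operation, "obndtecgcadafm"; after the second, "obndtecgcada".
(Check on "ubzsuijwgh": → "hubzsuijwg" → "hubzsuij" ✓)

obndtecgcada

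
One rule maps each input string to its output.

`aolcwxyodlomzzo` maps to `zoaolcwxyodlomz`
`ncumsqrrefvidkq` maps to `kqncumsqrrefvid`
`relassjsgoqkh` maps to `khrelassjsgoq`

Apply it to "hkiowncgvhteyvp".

Looking at the pairs, the operation is to move the last 2 characters to the front (rotate right by 2).
Doing the same to "hkiowncgvhteyvp": "vphkiowncgvhtey".

vphkiowncgvhtey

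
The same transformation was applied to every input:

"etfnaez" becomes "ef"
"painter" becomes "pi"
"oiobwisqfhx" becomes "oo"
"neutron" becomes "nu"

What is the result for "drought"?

do

The pattern: keep every other character starting from the first (positions 1st, 3rd, 5th, ...), then keep only the first 2 characters.
Starting from "drought": after the first operation, "dogt"; after the second, "do".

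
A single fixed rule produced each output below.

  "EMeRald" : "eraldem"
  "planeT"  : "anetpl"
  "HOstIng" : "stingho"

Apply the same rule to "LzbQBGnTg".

bqbgntglz

The transformation: move the first 2 characters to the end (rotate left by 2), then convert every letter to lowercase.
Applying both steps to "LzbQBGnTg": "bQBGnTgLz", then "bqbgntglz".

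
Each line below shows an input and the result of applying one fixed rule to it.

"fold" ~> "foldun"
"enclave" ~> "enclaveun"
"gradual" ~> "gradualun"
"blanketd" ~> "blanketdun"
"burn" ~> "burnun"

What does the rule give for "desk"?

deskun

In each case the input is transformed by: append "un".
"desk" → "deskun".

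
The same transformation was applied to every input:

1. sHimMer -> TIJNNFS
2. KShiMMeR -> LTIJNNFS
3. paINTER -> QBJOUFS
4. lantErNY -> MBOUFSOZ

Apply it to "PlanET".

QMBOFU

The transformation: shift every letter 1 place forward in the alphabet (wrapping around), then convert every letter to uppercase.
Working it through for "PlanET": intermediate "QmboFU", final "QMBOFU".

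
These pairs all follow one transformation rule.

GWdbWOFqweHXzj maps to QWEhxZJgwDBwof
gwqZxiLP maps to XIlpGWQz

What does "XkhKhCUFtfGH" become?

Looking at the pairs, the operation is to flip the case of every letter, then swap the front and back halves of the string.
Working it through for "XkhKhCUFtfGH": intermediate "xKHkHcufTFgh", final "ufTFghxKHkHc".

ufTFghxKHkHc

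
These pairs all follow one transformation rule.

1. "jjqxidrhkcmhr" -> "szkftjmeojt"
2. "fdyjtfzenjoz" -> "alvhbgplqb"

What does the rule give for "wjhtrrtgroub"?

jvttvitqwd

The pattern: delete the first 2 characters, then shift every letter 2 places forward in the alphabet (wrapping around).
For "wjhtrrtgroub", step one produces "htrrtgroub"; step two turns that into "jvttvitqwd".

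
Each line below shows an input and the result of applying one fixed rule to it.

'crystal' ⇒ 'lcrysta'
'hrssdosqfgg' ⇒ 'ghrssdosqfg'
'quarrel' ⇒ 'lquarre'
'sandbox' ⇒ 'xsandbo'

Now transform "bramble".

ebrambl

The rule is to move the last character to the front.
For "bramble" the result is "ebrambl".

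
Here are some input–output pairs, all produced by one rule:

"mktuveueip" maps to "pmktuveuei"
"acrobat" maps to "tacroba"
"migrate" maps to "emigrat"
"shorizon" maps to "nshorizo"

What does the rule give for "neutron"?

Looking at the pairs, the operation is to move the last character to the front.
"neutron" → "nneutro".

nneutro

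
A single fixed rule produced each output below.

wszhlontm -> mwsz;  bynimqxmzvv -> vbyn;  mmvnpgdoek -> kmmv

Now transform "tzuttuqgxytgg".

Looking at the pairs, the operation is to move the last character to the front, then keep only the first 4 characters.
For "tzuttuqgxytgg", step one produces "gtzuttuqgxytg"; step two turns that into "gtzu".
(Check on "mmvnpgdoek": → "kmmvnpgdoe" → "kmmv" ✓)

gtzu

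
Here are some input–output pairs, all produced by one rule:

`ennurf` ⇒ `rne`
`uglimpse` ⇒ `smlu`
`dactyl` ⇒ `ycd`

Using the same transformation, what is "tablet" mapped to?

In each case the input is transformed by: reverse the string, then keep every other character starting from the second (positions 2nd, 4th, 6th, ...).
"tablet" → "telbat" → "ebt".

ebt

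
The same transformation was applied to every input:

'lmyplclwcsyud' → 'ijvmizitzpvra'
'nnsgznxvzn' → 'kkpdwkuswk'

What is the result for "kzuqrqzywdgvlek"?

hwrnonwvtadsibh

The rule is to shift every letter 3 places backward in the alphabet (wrapping around).
So "kzuqrqzywdgvlek" becomes "hwrnonwvtadsibh".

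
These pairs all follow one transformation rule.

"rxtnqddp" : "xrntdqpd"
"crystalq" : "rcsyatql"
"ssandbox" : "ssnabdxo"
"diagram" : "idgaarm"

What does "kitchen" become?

Looking at the pairs, the operation is to swap each adjacent pair of characters (1↔2, 3↔4, ...).
On "kitchen" that produces "ikctehn".

ikctehn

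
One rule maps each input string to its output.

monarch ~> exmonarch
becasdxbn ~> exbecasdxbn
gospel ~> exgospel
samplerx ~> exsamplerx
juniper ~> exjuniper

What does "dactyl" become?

In each case the input is transformed by: prepend "ex".
On "dactyl" that produces "exdactyl".

exdactyl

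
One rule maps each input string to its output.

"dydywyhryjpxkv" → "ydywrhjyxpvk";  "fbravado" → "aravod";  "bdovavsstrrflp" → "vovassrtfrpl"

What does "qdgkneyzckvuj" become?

kgenzykcuvj

Rule — delete the first 2 characters, then swap each adjacent pair of characters (1↔2, 3↔4, ...).
So "qdgkneyzckvuj" becomes "kgenzykcuvj".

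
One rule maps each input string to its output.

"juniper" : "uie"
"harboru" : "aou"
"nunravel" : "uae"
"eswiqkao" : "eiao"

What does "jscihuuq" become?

iuu

Rule — keep only the vowels.
So "jscihuuq" becomes "iuu".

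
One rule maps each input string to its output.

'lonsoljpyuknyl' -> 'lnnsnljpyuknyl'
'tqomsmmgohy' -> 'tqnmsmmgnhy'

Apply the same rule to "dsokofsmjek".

In each case the input is transformed by: replace every "o" with "n".
Doing the same to "dsokofsmjek": "dsnknfsmjek".

dsnknfsmjek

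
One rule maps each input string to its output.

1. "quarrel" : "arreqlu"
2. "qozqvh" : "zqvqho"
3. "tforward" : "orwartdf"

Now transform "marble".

What's happening: swap the first and last characters, then move the first 2 characters to the end (rotate left by 2).
So "marble" becomes "rblmea".

rblmea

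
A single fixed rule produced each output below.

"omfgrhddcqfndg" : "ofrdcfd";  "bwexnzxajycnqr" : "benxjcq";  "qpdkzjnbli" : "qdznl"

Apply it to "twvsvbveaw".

tvvva

Looking at the pairs, the operation is to keep every other character starting from the first (positions 1st, 3rd, 5th, ...).
So "twvsvbveaw" becomes "tvvva".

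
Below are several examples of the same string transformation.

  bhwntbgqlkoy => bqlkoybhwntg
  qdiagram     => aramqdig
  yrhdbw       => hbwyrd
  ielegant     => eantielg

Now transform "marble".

The transformation: swap the front and back halves of the string, then swap the first and last characters.
"marble" → "rlemab".

rlemab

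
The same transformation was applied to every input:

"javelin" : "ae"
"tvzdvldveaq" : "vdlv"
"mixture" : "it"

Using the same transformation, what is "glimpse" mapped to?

lm

Looking at the pairs, the operation is to delete the last 2 characters, then keep every other character starting from the second (positions 2nd, 4th, 6th, ...).
Starting from "glimpse": after the first operation, "glimp"; after the second, "lm".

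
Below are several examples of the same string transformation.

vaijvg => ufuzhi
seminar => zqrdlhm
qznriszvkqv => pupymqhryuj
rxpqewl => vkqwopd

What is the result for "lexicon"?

The pattern: shift every letter 1 place backward in the alphabet (wrapping around), then move the last 2 characters to the front (rotate right by 2).
Applying both steps to "lexicon": "kdwhbnm", then "nmkdwhb".

nmkdwhb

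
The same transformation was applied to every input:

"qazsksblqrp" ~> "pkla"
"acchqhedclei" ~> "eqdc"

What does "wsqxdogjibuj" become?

The rule is to keep one character in every 3, starting at position 2 (positions 2nd, 5th, 8th, ...), then swap the first and last characters.
"wsqxdogjibuj" → "sdju" → "udjs".

udjs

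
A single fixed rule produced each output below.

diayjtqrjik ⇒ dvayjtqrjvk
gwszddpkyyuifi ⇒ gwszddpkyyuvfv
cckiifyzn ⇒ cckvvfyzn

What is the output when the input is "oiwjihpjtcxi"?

ovwjvhpjtcxv

The pattern: replace every "i" with "v".
On "oiwjihpjtcxi" that produces "ovwjvhpjtcxv".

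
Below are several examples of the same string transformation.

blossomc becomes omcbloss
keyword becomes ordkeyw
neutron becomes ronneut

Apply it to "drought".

The pattern: move the last 3 characters to the front (rotate right by 3).
So "drought" becomes "ghtdrou".

ghtdrou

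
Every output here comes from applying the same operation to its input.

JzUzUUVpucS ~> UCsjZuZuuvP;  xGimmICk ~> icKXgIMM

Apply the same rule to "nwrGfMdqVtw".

Looking at the pairs, the operation is to flip the case of every letter, then move the last 3 characters to the front (rotate right by 3).
For "nwrGfMdqVtw", step one produces "NWRgFmDQvTW"; step two turns that into "vTWNWRgFmDQ".

vTWNWRgFmDQ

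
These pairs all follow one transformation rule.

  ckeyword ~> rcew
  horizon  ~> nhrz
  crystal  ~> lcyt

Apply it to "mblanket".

emln

The rule is to keep every other character starting from the first (positions 1st, 3rd, 5th, ...), then move the last character to the front.
Working it through for "mblanket": intermediate "mlne", final "emln".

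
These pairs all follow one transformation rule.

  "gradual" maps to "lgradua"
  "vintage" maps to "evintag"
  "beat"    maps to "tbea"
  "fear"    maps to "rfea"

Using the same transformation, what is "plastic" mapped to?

cplasti

What's happening: move the last character to the front.
Applying that to "plastic" gives "cplasti".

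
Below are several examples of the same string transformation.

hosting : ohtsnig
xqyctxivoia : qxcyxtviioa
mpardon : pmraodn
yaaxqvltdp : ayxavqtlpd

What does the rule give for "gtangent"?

Each output is the input with this applied: swap each adjacent pair of characters (1↔2, 3↔4, ...).
"gtangent" → "tgnaegtn".

tgnaegtn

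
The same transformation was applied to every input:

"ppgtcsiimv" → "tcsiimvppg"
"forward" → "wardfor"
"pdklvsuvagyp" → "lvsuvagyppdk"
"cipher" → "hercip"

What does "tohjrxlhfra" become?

jrxlhfratoh

The rule is to move the first 3 characters to the end (rotate left by 3).
So "tohjrxlhfra" becomes "jrxlhfratoh".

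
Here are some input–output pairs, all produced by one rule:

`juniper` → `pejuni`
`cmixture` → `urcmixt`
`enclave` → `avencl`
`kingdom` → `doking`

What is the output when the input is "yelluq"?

luyel

The rule is to delete the last character, then move the last 2 characters to the front (rotate right by 2).
"yelluq" → "yellu" → "luyel".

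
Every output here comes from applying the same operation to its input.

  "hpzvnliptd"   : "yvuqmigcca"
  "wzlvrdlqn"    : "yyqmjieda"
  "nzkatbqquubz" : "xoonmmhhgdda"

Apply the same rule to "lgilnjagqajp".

yywwvttnndca

The pattern: shift every letter 13 places forward in the alphabet (wrapping around) — i.e. ROT13, then sort the characters into reverse alphabetical order.
So "lgilnjagqajp" becomes "yywwvttnndca".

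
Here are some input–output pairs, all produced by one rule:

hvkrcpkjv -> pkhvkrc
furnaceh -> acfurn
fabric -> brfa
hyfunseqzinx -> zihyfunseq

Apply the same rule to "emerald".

Looking at the pairs, the operation is to delete the last 2 characters, then move the last 2 characters to the front (rotate right by 2).
So "emerald" becomes "raeme".

raeme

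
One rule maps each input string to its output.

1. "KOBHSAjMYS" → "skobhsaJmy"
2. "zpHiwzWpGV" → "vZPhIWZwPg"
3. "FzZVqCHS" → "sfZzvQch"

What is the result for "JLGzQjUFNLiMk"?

What's happening: flip the case of every letter, then move the last character to the front.
On "JLGzQjUFNLiMk": the first step gives "jlgZqJufnlImK", and the second then gives "KjlgZqJufnlIm".

KjlgZqJufnlIm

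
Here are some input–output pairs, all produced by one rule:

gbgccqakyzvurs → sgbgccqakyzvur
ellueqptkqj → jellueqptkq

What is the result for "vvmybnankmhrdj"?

jvvmybnankmhrd

The transformation: move the last character to the front.
Applying that to "vvmybnankmhrdj" gives "jvvmybnankmhrd".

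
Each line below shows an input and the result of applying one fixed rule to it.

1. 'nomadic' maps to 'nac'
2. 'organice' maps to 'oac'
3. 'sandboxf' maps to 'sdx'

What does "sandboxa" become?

Looking at the pairs, the operation is to keep one character in every 3, starting at position 1 (positions 1st, 4th, 7th, ...).
Applying that to "sandboxa" gives "sdx".

sdx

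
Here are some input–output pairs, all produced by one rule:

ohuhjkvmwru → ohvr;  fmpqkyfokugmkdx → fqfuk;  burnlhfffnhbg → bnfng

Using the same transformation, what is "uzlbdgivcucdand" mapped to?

ubiua

In each case the input is transformed by: keep one character in every 3, starting at position 1 (positions 1st, 4th, 7th, ...).
"uzlbdgivcucdand" → "ubiua".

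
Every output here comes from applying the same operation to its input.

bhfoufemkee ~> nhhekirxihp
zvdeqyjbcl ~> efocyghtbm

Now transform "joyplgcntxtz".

The rule is to move the last 3 characters to the front (rotate right by 3), then shift every letter 3 places forward in the alphabet (wrapping around).
Applying both steps to "joyplgcntxtz": "xtzjoyplgcnt", then "awcmrbsojfqw".
(Check on "zvdeqyjbcl": → "bclzvdeqyj" → "efocyghtbm" ✓)

awcmrbsojfqw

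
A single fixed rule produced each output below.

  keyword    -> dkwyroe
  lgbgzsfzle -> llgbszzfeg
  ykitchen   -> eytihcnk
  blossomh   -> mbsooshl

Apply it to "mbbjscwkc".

cmjbcskwb

The rule is to swap each adjacent pair of characters (1↔2, 3↔4, ...), then swap the first and last characters.
Applying both steps to "mbbjscwkc": "bmjbcskwc", then "cmjbcskwb".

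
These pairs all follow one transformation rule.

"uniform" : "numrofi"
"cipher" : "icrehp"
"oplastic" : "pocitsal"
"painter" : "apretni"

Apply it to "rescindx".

The pattern: reverse the string, then move the last 2 characters to the front (rotate right by 2).
"rescindx" → "xdnicser" → "erxdnics".

erxdnics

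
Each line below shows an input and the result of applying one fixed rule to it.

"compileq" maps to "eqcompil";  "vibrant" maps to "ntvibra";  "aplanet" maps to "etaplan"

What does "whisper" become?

The rule is to move the last 2 characters to the front (rotate right by 2).
Doing the same to "whisper": "erwhisp".

erwhisp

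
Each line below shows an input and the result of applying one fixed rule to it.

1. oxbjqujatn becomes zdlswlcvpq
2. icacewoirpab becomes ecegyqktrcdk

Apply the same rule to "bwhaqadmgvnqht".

The pattern: move the first character to the end, then shift every letter 2 places forward in the alphabet (wrapping around).
Applying both steps to "bwhaqadmgvnqht": "whaqadmgvnqhtb", then "yjcscfoixpsjvd".
(Check on "oxbjqujatn": → "xbjqujatno" → "zdlswlcvpq" ✓)

yjcscfoixpsjvd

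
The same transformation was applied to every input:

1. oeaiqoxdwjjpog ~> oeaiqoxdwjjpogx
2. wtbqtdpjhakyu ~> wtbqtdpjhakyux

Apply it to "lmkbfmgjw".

lmkbfmgjwx

In each case the input is transformed by: append "x".
On "lmkbfmgjw" that produces "lmkbfmgjwx".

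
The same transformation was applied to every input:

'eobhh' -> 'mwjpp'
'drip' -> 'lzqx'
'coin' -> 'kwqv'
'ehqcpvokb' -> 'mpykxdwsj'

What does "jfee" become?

rnmm

Looking at the pairs, the operation is to shift every letter 8 places forward in the alphabet (wrapping around).
"jfee" → "rnmm".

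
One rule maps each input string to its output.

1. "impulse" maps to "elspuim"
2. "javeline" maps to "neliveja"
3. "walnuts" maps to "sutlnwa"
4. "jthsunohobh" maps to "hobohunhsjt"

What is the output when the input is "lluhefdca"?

In each case the input is transformed by: swap each adjacent pair of characters (1↔2, 3↔4, ...), then reverse the string.
Applying both steps to "lluhefdca": "llhufecda", then "adcefuhll".

adcefuhll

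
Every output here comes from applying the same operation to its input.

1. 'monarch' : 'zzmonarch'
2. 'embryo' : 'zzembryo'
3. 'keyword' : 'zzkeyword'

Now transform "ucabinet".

The pattern: prepend "zz".
Applying that to "ucabinet" gives "zzucabinet".

zzucabinet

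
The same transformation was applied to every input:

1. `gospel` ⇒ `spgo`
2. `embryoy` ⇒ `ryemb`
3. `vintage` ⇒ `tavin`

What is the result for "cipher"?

The rule is to delete the last 2 characters, then move the last 2 characters to the front (rotate right by 2).
Starting from "cipher": after the first operation, "ciph"; after the second, "phci".

phci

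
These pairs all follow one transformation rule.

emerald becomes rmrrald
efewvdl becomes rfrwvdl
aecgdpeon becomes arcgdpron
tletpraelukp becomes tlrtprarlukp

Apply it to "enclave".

The rule is to replace every "e" with "r".
On "enclave" that produces "rnclavr".

rnclavr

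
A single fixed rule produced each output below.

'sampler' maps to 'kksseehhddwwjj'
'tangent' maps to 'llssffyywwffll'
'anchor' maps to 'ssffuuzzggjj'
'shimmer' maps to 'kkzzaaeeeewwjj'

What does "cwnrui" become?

uuooffjjmmaa

In each case the input is transformed by: shift every letter 8 places backward in the alphabet (wrapping around), then double every character.
Doing the same to "cwnrui": "uuooffjjmmaa".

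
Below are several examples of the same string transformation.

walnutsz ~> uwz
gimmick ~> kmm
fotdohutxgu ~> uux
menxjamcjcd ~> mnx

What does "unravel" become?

ruv

Each output is the input with this applied: sort the characters into alphabetical order, then keep only the last 3 characters.
For "unravel", step one produces "aelnruv"; step two turns that into "ruv".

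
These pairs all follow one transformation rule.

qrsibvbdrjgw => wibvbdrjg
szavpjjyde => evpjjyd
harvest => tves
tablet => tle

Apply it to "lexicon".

In each case the input is transformed by: delete the first 3 characters, then move the last character to the front.
For "lexicon", step one produces "icon"; step two turns that into "nico".

nico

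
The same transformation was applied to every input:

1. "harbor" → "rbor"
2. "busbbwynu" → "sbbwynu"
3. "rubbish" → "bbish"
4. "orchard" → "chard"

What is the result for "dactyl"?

ctyl

Each output is the input with this applied: delete the first 2 characters.
So "dactyl" becomes "ctyl".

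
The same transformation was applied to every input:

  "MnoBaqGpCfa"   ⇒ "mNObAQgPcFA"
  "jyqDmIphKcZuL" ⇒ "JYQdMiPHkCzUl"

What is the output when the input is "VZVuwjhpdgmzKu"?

vzvUWJHPDGMZkU

In each case the input is transformed by: flip the case of every letter.
Doing the same to "VZVuwjhpdgmzKu": "vzvUWJHPDGMZkU".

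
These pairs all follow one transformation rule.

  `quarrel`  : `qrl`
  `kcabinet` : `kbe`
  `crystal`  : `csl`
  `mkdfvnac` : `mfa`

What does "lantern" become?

In each case the input is transformed by: keep one character in every 3, starting at position 1 (positions 1st, 4th, 7th, ...).
Doing the same to "lantern": "ltn".

ltn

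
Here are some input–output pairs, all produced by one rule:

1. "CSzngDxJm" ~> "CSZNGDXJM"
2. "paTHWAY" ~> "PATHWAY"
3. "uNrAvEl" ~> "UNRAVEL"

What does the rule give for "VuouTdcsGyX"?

VUOUTDCSGYX

Each output is the input with this applied: convert every letter to uppercase.
On "VuouTdcsGyX" that produces "VUOUTDCSGYX".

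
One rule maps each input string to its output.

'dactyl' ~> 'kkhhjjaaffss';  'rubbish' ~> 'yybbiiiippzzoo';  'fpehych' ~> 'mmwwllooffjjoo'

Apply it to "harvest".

Looking at the pairs, the operation is to double every character, then shift every letter 7 places forward in the alphabet (wrapping around).
"harvest" → "hhaarrvveesstt" → "oohhyyccllzzaa".
(Check on "dactyl": → "ddaaccttyyll" → "kkhhjjaaffss" ✓)

oohhyyccllzzaa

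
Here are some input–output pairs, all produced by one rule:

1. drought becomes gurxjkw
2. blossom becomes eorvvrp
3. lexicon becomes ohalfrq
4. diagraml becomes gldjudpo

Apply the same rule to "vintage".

Rule — shift every letter 3 places forward in the alphabet (wrapping around).
For "vintage" the result is "ylqwdjh".

ylqwdjh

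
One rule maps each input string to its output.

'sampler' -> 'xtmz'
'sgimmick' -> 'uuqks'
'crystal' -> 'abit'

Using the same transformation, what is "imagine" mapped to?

In each case the input is transformed by: shift every letter 8 places forward in the alphabet (wrapping around), then delete the first 3 characters.
Starting from "imagine": after the first operation, "quioqvm"; after the second, "oqvm".

oqvm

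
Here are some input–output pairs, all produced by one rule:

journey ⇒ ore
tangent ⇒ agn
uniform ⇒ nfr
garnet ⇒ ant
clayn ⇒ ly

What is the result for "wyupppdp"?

Each output is the input with this applied: keep every other character starting from the second (positions 2nd, 4th, 6th, ...).
Doing the same to "wyupppdp": "yppp".

yppp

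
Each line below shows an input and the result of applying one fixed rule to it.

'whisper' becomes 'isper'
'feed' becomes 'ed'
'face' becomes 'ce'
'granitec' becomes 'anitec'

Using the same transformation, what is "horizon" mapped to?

The rule is to delete the first 2 characters.
On "horizon" that produces "rizon".

rizon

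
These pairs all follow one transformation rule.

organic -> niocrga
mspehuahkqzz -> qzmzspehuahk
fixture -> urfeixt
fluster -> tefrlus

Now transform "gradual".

Rule — swap the first and last characters, then move the last 3 characters to the front (rotate right by 3).
Working it through for "gradual": intermediate "lraduag", final "uaglrad".

uaglrad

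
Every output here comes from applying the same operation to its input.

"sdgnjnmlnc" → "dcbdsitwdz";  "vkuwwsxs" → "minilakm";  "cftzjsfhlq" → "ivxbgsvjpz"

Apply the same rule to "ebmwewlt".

umbjurcm

The pattern: shift every letter 10 places backward in the alphabet (wrapping around), then swap the front and back halves of the string.
Applying both steps to "ebmwewlt": "urcmumbj", then "umbjurcm".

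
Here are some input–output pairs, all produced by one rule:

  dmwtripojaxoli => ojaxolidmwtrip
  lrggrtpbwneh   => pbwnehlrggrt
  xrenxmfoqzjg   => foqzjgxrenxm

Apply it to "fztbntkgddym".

kgddymfztbnt

The rule is to swap the front and back halves of the string.
Doing the same to "fztbntkgddym": "kgddymfztbnt".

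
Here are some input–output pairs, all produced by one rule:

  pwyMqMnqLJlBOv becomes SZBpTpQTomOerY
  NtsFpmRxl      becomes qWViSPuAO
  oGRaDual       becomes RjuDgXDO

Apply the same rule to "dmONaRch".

Looking at the pairs, the operation is to shift every letter 3 places forward in the alphabet (wrapping around), then flip the case of every letter.
Applying that to "dmONaRch" gives "GPrqDuFK".

GPrqDuFK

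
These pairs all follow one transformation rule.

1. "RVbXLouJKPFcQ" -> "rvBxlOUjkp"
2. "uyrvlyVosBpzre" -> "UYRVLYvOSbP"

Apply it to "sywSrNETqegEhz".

SYWsRnetQEG

In each case the input is transformed by: delete the last 3 characters, then flip the case of every letter.
On "sywSrNETqegEhz": the first step gives "sywSrNETqeg", and the second then gives "SYWsRnetQEG".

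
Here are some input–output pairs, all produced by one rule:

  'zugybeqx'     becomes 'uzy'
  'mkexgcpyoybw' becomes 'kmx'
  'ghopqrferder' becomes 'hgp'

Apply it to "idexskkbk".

The transformation: swap each adjacent pair of characters (1↔2, 3↔4, ...), then keep only the first 3 characters.
Starting from "idexskkbk": after the first operation, "dixeksbkk"; after the second, "dix".

dix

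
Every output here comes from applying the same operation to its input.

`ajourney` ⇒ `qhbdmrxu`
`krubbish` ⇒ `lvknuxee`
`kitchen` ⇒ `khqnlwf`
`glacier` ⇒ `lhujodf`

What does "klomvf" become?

pyinor

In each case the input is transformed by: shift every letter 3 places forward in the alphabet (wrapping around), then move the last 3 characters to the front (rotate right by 3).
Doing the same to "klomvf": "pyinor".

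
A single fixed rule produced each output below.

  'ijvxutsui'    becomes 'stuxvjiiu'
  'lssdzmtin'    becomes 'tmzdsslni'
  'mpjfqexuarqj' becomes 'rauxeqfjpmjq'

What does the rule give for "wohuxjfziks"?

izfjxuhowsk

In each case the input is transformed by: move the last 2 characters to the front (rotate right by 2), then reverse the string.
Working it through for "wohuxjfziks": intermediate "kswohuxjfzi", final "izfjxuhowsk".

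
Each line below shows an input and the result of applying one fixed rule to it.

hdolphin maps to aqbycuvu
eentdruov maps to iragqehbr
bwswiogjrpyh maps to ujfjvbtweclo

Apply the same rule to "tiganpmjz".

mvtnaczwg

The pattern: swap the first and last characters, then shift every letter 13 places forward in the alphabet (wrapping around) — i.e. ROT13.
Working it through for "tiganpmjz": intermediate "ziganpmjt", final "mvtnaczwg".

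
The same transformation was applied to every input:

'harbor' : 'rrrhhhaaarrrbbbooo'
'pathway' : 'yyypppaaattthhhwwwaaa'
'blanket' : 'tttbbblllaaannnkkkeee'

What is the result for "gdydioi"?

The pattern: repeat every character 3 times, then move the last 3 characters to the front (rotate right by 3).
Working it through for "gdydioi": intermediate "gggdddyyydddiiioooiii", final "iiigggdddyyydddiiiooo".

iiigggdddyyydddiiiooo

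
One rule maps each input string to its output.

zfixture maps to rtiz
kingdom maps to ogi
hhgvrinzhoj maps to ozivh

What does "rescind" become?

nce

The rule is to reverse the string, then keep every other character starting from the second (positions 2nd, 4th, 6th, ...).
"rescind" → "dnicser" → "nce".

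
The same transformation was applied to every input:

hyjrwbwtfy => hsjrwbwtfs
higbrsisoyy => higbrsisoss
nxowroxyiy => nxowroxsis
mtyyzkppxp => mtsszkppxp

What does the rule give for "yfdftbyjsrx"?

What's happening: replace every "y" with "s".
On "yfdftbyjsrx" that produces "sfdftbsjsrx".

sfdftbsjsrx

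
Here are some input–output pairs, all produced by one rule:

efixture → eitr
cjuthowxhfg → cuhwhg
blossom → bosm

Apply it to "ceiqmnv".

Each output is the input with this applied: keep every other character starting from the first (positions 1st, 3rd, 5th, ...).
Doing the same to "ceiqmnv": "cimv".

cimv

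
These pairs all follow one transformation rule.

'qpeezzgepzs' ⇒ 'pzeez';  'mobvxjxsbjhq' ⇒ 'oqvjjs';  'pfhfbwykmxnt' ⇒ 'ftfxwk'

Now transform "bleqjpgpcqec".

lcqqpp

In each case the input is transformed by: keep every other character starting from the second (positions 2nd, 4th, 6th, ...), then take characters alternately from the front and the back (1st, last, 2nd, 2nd-last, ...).
Applying both steps to "bleqjpgpcqec": "lqppqc", then "lcqqpp".
(Check on "mobvxjxsbjhq": → "ovjsjq" → "oqvjjs" ✓)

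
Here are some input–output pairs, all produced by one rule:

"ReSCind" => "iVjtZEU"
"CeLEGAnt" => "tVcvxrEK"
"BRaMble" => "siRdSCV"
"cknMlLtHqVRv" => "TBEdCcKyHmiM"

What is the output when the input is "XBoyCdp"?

Looking at the pairs, the operation is to shift every letter 9 places backward in the alphabet (wrapping around), then flip the case of every letter.
For "XBoyCdp", step one produces "OSfpTug"; step two turns that into "osFPtUG".
(Check on "ReSCind": → "IvJTzeu" → "iVjtZEU" ✓)

osFPtUG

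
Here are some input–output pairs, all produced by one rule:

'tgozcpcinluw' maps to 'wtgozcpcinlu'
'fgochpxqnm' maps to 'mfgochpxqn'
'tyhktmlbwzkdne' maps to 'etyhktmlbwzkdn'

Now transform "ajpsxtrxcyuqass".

sajpsxtrxcyuqas

Rule — move the last character to the front.
Applying that to "ajpsxtrxcyuqass" gives "sajpsxtrxcyuqas".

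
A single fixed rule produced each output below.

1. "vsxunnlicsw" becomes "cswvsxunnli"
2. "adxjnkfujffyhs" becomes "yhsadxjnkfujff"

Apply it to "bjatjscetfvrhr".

rhrbjatjscetfv

Looking at the pairs, the operation is to move the last 3 characters to the front (rotate right by 3).
Applying that to "bjatjscetfvrhr" gives "rhrbjatjscetfv".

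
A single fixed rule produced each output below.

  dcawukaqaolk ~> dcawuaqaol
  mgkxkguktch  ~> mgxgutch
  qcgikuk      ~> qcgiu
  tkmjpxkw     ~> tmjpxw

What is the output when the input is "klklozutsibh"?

The pattern: remove every "k".
So "klklozutsibh" becomes "llozutsibh".

llozutsibh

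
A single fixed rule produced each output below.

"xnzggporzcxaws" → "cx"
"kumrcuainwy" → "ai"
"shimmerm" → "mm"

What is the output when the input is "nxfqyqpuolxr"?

The transformation: move the last 3 characters to the front (rotate right by 3), then keep only the last 2 characters.
Starting from "nxfqyqpuolxr": after the first operation, "lxrnxfqyqpuo"; after the second, "uo".

uo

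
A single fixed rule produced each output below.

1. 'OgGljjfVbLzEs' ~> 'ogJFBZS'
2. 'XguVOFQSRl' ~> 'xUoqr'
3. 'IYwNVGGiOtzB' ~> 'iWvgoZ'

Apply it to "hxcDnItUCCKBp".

In each case the input is transformed by: flip the case of every letter, then keep every other character starting from the first (positions 1st, 3rd, 5th, ...).
For "hxcDnItUCCKBp" the result is "HCNTckP".

HCNTckP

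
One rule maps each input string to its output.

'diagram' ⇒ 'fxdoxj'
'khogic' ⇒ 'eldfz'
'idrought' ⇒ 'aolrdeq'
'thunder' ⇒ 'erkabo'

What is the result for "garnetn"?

xokbqk

Looking at the pairs, the operation is to delete the first character, then shift every letter 3 places backward in the alphabet (wrapping around).
"garnetn" → "arnetn" → "xokbqk".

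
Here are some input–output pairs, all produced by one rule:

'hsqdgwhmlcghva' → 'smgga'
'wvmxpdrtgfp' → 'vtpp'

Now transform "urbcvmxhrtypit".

In each case the input is transformed by: keep one character in every 3, starting at position 2 (positions 2nd, 5th, 8th, ...), then sort the characters into reverse alphabetical order.
Applying that to "urbcvmxhrtypit" gives "yvtrh".

yvtrh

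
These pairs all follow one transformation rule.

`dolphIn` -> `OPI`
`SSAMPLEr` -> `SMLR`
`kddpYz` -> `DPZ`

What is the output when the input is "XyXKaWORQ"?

The transformation: keep every other character starting from the second (positions 2nd, 4th, 6th, ...), then convert every letter to uppercase.
On "XyXKaWORQ" that produces "YKWR".
(Check on "SSAMPLEr": → "SMLr" → "SMLR" ✓)

YKWR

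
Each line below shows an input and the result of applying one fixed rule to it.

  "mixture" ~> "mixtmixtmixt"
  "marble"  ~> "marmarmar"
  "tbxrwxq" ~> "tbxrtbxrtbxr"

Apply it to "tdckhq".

tdctdctdc

The transformation: delete the last 3 characters, then write the whole string 3 times in a row.
On "tdckhq": the first step gives "tdc", and the second then gives "tdctdctdc".
(Check on "marble": → "mar" → "marmarmar" ✓)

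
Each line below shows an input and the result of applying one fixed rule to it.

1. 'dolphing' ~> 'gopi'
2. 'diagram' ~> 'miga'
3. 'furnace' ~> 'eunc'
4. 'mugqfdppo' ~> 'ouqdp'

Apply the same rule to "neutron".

What's happening: move the last character to the front, then keep every other character starting from the first (positions 1st, 3rd, 5th, ...).
For "neutron", step one produces "nneutro"; step two turns that into "neto".

neto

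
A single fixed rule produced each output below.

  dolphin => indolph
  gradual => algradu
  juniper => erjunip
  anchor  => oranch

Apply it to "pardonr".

nrpardo

Rule — move the last 2 characters to the front (rotate right by 2).
"pardonr" → "nrpardo".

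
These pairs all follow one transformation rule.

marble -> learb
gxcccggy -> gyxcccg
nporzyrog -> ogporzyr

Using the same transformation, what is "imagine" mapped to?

nemagi

What's happening: delete the first character, then move the last 2 characters to the front (rotate right by 2).
On "imagine": the first step gives "magine", and the second then gives "nemagi".
(Check on "gxcccggy": → "xcccggy" → "gyxcccg" ✓)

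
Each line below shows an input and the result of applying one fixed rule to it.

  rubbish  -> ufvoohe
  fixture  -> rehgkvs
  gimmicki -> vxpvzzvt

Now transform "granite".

The pattern: reverse the string, then shift every letter 13 places forward in the alphabet (wrapping around) — i.e. ROT13.
Starting from "granite": after the first operation, "etinarg"; after the second, "rgvanet".

rgvanet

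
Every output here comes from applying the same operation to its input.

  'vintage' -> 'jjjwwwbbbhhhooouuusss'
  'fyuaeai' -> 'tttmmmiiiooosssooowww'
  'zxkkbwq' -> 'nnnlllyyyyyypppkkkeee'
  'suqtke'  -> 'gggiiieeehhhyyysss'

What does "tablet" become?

hhhooopppzzzssshhh

Looking at the pairs, the operation is to repeat every character 3 times, then shift every letter 12 places backward in the alphabet (wrapping around).
For "tablet", step one produces "tttaaabbbllleeettt"; step two turns that into "hhhooopppzzzssshhh".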